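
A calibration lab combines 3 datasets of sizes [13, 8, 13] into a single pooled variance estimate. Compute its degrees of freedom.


nu = sum_i (n_i - 1)
nu = ((13 - 1) + (8 - 1) + (13 - 1))
nu = 12 + 7 + 12
nu = 31

31


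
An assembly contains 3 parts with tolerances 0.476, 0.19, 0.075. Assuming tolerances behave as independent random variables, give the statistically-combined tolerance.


RSS = sqrt(0.476^2 + 0.19^2 + 0.075^2)
= sqrt(0.268301)
= 0.5180

0.5180


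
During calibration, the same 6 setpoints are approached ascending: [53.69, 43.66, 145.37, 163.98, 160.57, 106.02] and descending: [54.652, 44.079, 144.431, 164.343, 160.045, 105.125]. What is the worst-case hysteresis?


|53.69 - 54.652| = 0.9620
|43.66 - 44.079| = 0.4190
|145.37 - 144.431| = 0.9390
|163.98 - 164.343| = 0.3630
|160.57 - 160.045| = 0.5250
|106.02 - 105.125| = 0.8950
hysteresis = max(diffs) = 0.9620

0.9620


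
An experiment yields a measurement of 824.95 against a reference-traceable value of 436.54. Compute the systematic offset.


Systematic error = measured - true
= 824.95 - 436.54
= 388.4100

388.4100


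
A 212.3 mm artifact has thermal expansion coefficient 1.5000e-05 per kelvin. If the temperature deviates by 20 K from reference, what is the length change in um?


dL = L * alpha * dT
= 212.3 * 1.5000e-05 * 20
= 0.0636900 mm
dL_um = 0.0636900 * 1000 = 63.6900 um

63.6900


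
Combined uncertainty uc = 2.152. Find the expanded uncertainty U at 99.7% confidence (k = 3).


U = k * uc
U = 3 * 2.152
U = 6.4560

6.4560


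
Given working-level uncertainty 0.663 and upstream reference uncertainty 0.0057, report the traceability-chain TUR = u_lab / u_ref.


TUR = u_lab / u_ref
= 0.663 / 0.0057
= 116.3158

116.3158


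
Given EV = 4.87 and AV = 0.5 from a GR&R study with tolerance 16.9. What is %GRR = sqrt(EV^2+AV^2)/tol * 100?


GRR = sqrt(EV^2 + AV^2) = sqrt(4.87^2 + 0.5^2) = 4.8956001
%GRR = GRR / tol * 100 = 4.8956001 / 16.9 * 100
%GRR = 28.9680

28.9680


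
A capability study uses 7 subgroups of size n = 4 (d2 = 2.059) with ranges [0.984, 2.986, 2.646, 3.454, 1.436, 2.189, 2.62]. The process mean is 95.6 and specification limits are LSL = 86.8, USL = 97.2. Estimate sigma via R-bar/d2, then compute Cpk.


R_bar = (0.984 + 2.986 + 2.646 + 3.454 + 1.436 + 2.189 + 2.62) / 7 = 2.3307143
sigma = R_bar / d2 = 2.3307143 / 2.059 = 1.1319642
Cp = (USL - LSL)/(6*sigma) = (97.2 - 86.8)/(6*1.1319642) = 1.5313
Cpu = (97.2 - 95.6)/(3*1.1319642) = 0.4712
Cpl = (95.6 - 86.8)/(3*1.1319642) = 2.5914
Cpk = min(Cpu, Cpl) = 0.4712

0.4712


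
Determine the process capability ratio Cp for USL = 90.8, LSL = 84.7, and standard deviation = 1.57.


Cp = (USL - LSL) / (6 * sigma)
= (90.8 - 84.7) / (6 * 1.57)
= 6.1000 / 9.4200
= 0.6476

0.6476


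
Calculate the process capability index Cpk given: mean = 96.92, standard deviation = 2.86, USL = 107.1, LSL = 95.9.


Cpu = (USL - mean) / (3*sigma) = (107.1 - 96.92) / (3*2.86) = 1.1865
Cpl = (mean - LSL) / (3*sigma) = (96.92 - 95.9) / (3*2.86) = 0.1189
Cpk = min(Cpu, Cpl) = 0.1189

0.1189


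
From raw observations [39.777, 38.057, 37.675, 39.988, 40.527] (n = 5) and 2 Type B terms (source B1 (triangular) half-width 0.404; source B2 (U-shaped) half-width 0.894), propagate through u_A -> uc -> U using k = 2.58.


mean = (39.777 + 38.057 + 37.675 + 39.988 + 40.527) / 5 = 39.2048
s = sqrt(sum((x - mean)^2)/(n-1)) = 1.2596389
u_A = s / sqrt(n) = 1.2596389 / sqrt(5) = 0.56332764
u_B1 = 0.404 / sqrt(6) = 0.16493231
u_B2 = 0.894 / sqrt(2) = 0.63215346
uc = sqrt(0.56332764^2 + 0.16493231^2 + 0.63215346^2) = 0.86264633
U = k * uc = 2.58 * 0.86264633
U = 2.2256

2.2256


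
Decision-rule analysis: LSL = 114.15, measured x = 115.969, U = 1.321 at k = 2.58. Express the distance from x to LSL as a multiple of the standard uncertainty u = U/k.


u = U / k = 1.321 / 2.58 = 0.5120155
margin = |LSL - x| = |114.15 - 115.969| = 1.819
z = margin / u = 1.819 / 0.5120155
z = 3.5526

3.5526


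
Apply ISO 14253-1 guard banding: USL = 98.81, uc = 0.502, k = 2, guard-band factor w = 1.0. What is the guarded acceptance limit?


U = k * uc = 2 * 0.502 = 1.004
guard band g = w * U = 1.0 * 1.004 = 1.004
AL = USL - g = 98.81 - 1.004
AL = 97.8060

97.8060


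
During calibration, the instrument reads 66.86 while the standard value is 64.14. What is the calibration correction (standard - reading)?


Correction = standard - reading
= 64.14 - 66.86
= -2.7200

-2.7200


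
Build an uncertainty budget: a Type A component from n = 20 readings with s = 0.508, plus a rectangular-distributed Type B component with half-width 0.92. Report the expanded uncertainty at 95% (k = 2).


u_A = s / sqrt(n) = 0.508 / sqrt(20) = 0.11359225
u_B = half_width / sqrt(3) = 0.92 / sqrt(3) = 0.53116225
uc = sqrt(u_A^2 + u_B^2) = sqrt(0.11359225^2 + 0.53116225^2) = 0.54317266
U = k * uc = 2 * 0.54317266
U = 1.0863

1.0863


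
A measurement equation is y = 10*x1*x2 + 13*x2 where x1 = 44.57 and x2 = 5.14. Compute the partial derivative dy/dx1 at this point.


y = 10*x1*x2 + 13*x2
dy/dx1 = 10*x2
Evaluate at x2 = 5.14: c1 = 10 * 5.14
c1 = 51.4000

51.4000


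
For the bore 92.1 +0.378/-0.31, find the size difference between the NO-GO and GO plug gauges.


GO = nominal - lower_tol (smallest hole = maximum material condition)
GO = 92.1 - 0.31 = 91.79
NO-GO = nominal + upper_tol (largest hole = least material condition)
NO-GO = 92.1 + 0.378 = 92.478
spread = NO-GO - GO = 92.478 - 91.79 = 0.6880

0.6880


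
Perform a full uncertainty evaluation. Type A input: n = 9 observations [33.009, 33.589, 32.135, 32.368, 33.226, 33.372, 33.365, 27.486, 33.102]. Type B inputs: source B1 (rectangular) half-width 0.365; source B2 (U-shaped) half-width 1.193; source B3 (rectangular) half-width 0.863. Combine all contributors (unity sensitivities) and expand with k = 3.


mean = (33.009 + 33.589 + 32.135 + 32.368 + 33.226 + 33.372 + 33.365 + 27.486 + 33.102) / 9 = 32.40577778
s = sqrt(sum((x - mean)^2)/(n-1)) = 1.9057163
u_A = s / sqrt(n) = 1.9057163 / sqrt(9) = 0.63523877
u_B1 = 0.365 / sqrt(3) = 0.21073285
u_B2 = 1.193 / sqrt(2) = 0.84357839
u_B3 = 0.863 / sqrt(3) = 0.49825328
uc = sqrt(0.63523877^2 + 0.21073285^2 + 0.84357839^2 + 0.49825328^2) = 1.1865148
U = k * uc = 3 * 1.1865148
U = 3.5595

3.5595


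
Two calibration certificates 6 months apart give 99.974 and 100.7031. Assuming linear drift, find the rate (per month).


rate = (v2 - v1) / months
= (100.7031 - 99.974) / 6
= 0.7291 / 6
= 0.1215

0.1215


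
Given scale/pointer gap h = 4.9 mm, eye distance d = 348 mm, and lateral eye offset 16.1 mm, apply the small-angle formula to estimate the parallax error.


error = h * offset / d
= 4.9 * 16.1 / 348
= 0.2267

0.2267


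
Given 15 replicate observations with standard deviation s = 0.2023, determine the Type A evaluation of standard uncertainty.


u_A = s / sqrt(n)
u_A = 0.2023 / sqrt(15)
u_A = 0.2023 / 3.8729833
u_A = 0.0522

0.0522


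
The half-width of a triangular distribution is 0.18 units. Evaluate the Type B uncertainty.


u_B = half_width / sqrt(6)
u_B = 0.18 / 2.4494897
u_B = 0.0735

0.0735


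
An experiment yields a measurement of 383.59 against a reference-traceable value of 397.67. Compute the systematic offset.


Systematic error = measured - true
= 383.59 - 397.67
= -14.0800

-14.0800


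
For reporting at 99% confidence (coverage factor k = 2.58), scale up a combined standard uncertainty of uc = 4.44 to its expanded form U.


U = k * uc
U = 2.58 * 4.44
U = 11.4552

11.4552


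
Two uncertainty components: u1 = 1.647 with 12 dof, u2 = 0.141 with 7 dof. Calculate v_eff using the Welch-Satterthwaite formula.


uc = sqrt(u1^2 + u2^2) = sqrt(1.647^2 + 0.141^2) = 1.6530245
v_eff = uc^4 / (u1^4/v1 + u2^4/v2)
= 1.6530245^4 / (1.647^4/12 + 0.141^4/7)
= 7.4665016 / 0.61324376
v_eff = 12.1754

12.1754


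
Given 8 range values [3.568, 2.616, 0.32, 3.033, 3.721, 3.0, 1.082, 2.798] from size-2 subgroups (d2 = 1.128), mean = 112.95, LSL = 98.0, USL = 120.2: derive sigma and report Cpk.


R_bar = (3.568 + 2.616 + 0.32 + 3.033 + 3.721 + 3.0 + 1.082 + 2.798) / 8 = 2.51725
sigma = R_bar / d2 = 2.51725 / 1.128 = 2.2316046
Cp = (USL - LSL)/(6*sigma) = (120.2 - 98.0)/(6*2.2316046) = 1.6580
Cpu = (120.2 - 112.95)/(3*2.2316046) = 1.0829
Cpl = (112.95 - 98.0)/(3*2.2316046) = 2.2331
Cpk = min(Cpu, Cpl) = 1.0829

1.0829


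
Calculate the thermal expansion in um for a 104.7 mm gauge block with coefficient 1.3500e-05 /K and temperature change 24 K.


dL = L * alpha * dT
= 104.7 * 1.3500e-05 * 24
= 0.0339228 mm
dL_um = 0.0339228 * 1000 = 33.9228 um

33.9228


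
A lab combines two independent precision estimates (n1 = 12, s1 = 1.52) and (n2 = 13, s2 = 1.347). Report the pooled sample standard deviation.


s_p = sqrt(((n1-1)*s1^2 + (n2-1)*s2^2) / (n1+n2-2))
numerator = (12-1)*1.52^2 + (13-1)*1.347^2 = 25.4144 + 21.772908 = 47.187308
denominator = 12 + 13 - 2 = 23
s_p^2 = 47.187308 / 23 = 2.0516221
s_p = sqrt(2.0516221) = 1.4323

1.4323


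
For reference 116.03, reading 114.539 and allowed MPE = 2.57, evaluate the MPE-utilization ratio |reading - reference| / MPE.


e = indication - reference = 114.539 - 116.03 = -1.4910
|e| = 1.4910
ratio = |e| / MPE = 1.4910 / 2.57
ratio = 0.5802

0.5802


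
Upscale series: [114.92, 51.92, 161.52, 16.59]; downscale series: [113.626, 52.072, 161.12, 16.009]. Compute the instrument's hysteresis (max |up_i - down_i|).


|114.92 - 113.626| = 1.2940
|51.92 - 52.072| = 0.1520
|161.52 - 161.12| = 0.4000
|16.59 - 16.009| = 0.5810
hysteresis = max(diffs) = 1.2940

1.2940


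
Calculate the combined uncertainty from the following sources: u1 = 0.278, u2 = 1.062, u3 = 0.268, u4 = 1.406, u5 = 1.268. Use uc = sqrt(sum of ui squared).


uc = sqrt(0.278^2 + 1.062^2 + 0.268^2 + 1.406^2 + 1.268^2)
uc = sqrt(4.861612)
uc = 2.2049

2.2049


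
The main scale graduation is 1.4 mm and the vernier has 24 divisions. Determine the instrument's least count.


LC = MSD / n_div
= 1.4 / 24
= 0.0583

0.0583


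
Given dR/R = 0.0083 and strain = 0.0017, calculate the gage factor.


GF = (dR/R) / epsilon
= 0.0083 / 0.0017
= 4.8824

4.8824


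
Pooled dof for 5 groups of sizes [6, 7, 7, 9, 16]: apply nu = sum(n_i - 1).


nu = sum_i (n_i - 1)
nu = ((6 - 1) + (7 - 1) + (7 - 1) + (9 - 1) + (16 - 1))
nu = 5 + 6 + 6 + 8 + 15
nu = 40

40


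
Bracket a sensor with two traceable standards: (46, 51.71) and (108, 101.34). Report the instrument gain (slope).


slope = (y2 - y1) / (x2 - x1)
= (101.34 - 51.71) / (108 - 46)
= 49.6300 / 62
= 0.8005

0.8005


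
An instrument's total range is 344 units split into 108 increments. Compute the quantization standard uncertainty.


resolution = range / divisions
resolution = 344 / 108 = 3.1851852
u_res = resolution / (2*sqrt(3))
u_res = 3.1851852 / 3.4641016
u_res = 0.9195

0.9195


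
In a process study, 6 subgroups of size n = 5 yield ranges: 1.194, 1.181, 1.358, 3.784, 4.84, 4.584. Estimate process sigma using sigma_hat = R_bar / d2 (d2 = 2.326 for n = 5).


R_bar = (1.194 + 1.181 + 1.358 + 3.784 + 4.84 + 4.584) / 6
R_bar = 16.941 / 6 = 2.8235
sigma_hat = R_bar / d2 = 2.8235 / 2.326 = 1.2139

1.2139


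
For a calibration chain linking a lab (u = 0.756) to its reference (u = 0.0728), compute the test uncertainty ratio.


TUR = u_lab / u_ref
= 0.756 / 0.0728
= 10.3846

10.3846


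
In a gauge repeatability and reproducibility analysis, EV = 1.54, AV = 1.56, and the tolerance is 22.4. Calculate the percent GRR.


GRR = sqrt(EV^2 + AV^2) = sqrt(1.54^2 + 1.56^2) = 2.1920766
%GRR = GRR / tol * 100 = 2.1920766 / 22.4 * 100
%GRR = 9.7861

9.7861


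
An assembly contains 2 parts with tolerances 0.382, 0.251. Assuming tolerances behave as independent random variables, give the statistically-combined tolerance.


RSS = sqrt(0.382^2 + 0.251^2)
= sqrt(0.208925)
= 0.4571

0.4571


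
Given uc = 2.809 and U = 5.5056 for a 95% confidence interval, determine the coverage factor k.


k = U / uc
k = 5.5056 / 2.809
k = 1.96

1.96


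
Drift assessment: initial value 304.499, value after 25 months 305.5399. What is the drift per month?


rate = (v2 - v1) / months
= (305.5399 - 304.499) / 25
= 1.0409 / 25
= 0.0416

0.0416


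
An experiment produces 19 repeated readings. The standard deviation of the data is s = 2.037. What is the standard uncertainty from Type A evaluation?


u_A = s / sqrt(n)
u_A = 2.037 / sqrt(19)
u_A = 2.037 / 4.3588989
u_A = 0.4673

0.4673


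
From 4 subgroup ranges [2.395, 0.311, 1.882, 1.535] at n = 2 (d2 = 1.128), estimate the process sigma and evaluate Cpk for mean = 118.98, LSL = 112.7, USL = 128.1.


R_bar = (2.395 + 0.311 + 1.882 + 1.535) / 4 = 1.53075
sigma = R_bar / d2 = 1.53075 / 1.128 = 1.3570479
Cp = (USL - LSL)/(6*sigma) = (128.1 - 112.7)/(6*1.3570479) = 1.8914
Cpu = (128.1 - 118.98)/(3*1.3570479) = 2.2402
Cpl = (118.98 - 112.7)/(3*1.3570479) = 1.5426
Cpk = min(Cpu, Cpl) = 1.5426

1.5426


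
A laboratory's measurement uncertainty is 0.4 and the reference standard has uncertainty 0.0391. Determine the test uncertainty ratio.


TUR = u_lab / u_ref
= 0.4 / 0.0391
= 10.2302

10.2302


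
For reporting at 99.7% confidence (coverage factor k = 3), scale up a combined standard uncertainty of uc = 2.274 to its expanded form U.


U = k * uc
U = 3 * 2.274
U = 6.8220

6.8220


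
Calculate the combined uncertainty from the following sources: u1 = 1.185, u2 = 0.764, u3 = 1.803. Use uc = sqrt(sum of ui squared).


uc = sqrt(1.185^2 + 0.764^2 + 1.803^2)
uc = sqrt(5.23873)
uc = 2.2888

2.2888


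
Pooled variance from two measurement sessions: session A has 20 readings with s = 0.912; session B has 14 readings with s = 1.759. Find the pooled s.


s_p = sqrt(((n1-1)*s1^2 + (n2-1)*s2^2) / (n1+n2-2))
numerator = (20-1)*0.912^2 + (14-1)*1.759^2 = 15.803136 + 40.223053 = 56.026189
denominator = 20 + 14 - 2 = 32
s_p^2 = 56.026189 / 32 = 1.7508184
s_p = sqrt(1.7508184) = 1.3232

1.3232


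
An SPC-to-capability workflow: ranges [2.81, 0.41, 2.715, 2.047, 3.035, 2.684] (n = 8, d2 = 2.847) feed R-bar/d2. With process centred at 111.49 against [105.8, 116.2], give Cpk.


R_bar = (2.81 + 0.41 + 2.715 + 2.047 + 3.035 + 2.684) / 6 = 2.2835
sigma = R_bar / d2 = 2.2835 / 2.847 = 0.80207236
Cp = (USL - LSL)/(6*sigma) = (116.2 - 105.8)/(6*0.80207236) = 2.1611
Cpu = (116.2 - 111.49)/(3*0.80207236) = 1.9574
Cpl = (111.49 - 105.8)/(3*0.80207236) = 2.3647
Cpk = min(Cpu, Cpl) = 1.9574

1.9574


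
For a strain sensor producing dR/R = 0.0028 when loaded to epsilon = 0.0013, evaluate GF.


GF = (dR/R) / epsilon
= 0.0028 / 0.0013
= 2.1538

2.1538


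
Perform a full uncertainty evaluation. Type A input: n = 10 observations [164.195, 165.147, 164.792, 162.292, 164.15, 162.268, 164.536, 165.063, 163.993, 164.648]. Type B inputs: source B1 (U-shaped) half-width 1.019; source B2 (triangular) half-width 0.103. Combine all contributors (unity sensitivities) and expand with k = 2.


mean = (164.195 + 165.147 + 164.792 + 162.292 + 164.15 + 162.268 + 164.536 + 165.063 + 163.993 + 164.648) / 10 = 164.1084
s = sqrt(sum((x - mean)^2)/(n-1)) = 1.0349556
u_A = s / sqrt(n) = 1.0349556 / sqrt(10) = 0.3272817
u_B1 = 1.019 / sqrt(2) = 0.72054181
u_B2 = 0.103 / sqrt(6) = 0.042049574
uc = sqrt(0.3272817^2 + 0.72054181^2 + 0.042049574^2) = 0.79250361
U = k * uc = 2 * 0.79250361
U = 1.5850

1.5850


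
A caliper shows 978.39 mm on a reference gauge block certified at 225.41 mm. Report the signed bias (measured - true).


Systematic error = measured - true
= 978.39 - 225.41
= 752.9800

752.9800


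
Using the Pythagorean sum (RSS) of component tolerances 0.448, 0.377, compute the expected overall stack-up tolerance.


RSS = sqrt(0.448^2 + 0.377^2)
= sqrt(0.342833)
= 0.5855

0.5855


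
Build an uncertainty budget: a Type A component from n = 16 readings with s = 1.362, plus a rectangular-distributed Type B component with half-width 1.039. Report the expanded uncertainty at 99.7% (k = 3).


u_A = s / sqrt(n) = 1.362 / sqrt(16) = 0.3405
u_B = half_width / sqrt(3) = 1.039 / sqrt(3) = 0.59986693
uc = sqrt(u_A^2 + u_B^2) = sqrt(0.3405^2 + 0.59986693^2) = 0.6897685
U = k * uc = 3 * 0.6897685
U = 2.0693

2.0693


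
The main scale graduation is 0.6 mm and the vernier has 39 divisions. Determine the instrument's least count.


LC = MSD / n_div
= 0.6 / 39
= 0.0154

0.0154


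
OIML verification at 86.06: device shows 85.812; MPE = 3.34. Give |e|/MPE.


e = indication - reference = 85.812 - 86.06 = -0.2480
|e| = 0.2480
ratio = |e| / MPE = 0.2480 / 3.34
ratio = 0.0743

0.0743


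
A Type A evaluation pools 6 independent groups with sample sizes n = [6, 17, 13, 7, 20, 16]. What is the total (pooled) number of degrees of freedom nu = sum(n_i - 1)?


nu = sum_i (n_i - 1)
nu = ((6 - 1) + (17 - 1) + (13 - 1) + (7 - 1) + (20 - 1) + (16 - 1))
nu = 5 + 16 + 12 + 6 + 19 + 15
nu = 73

73


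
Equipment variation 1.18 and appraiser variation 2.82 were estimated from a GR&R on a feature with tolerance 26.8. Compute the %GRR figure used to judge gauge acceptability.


GRR = sqrt(EV^2 + AV^2) = sqrt(1.18^2 + 2.82^2) = 3.0569266
%GRR = GRR / tol * 100 = 3.0569266 / 26.8 * 100
%GRR = 11.4064

11.4064


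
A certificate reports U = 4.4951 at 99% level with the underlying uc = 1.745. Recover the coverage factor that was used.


k = U / uc
k = 4.4951 / 1.745
k = 2.576

2.576


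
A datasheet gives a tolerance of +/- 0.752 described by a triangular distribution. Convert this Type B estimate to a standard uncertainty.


u_B = half_width / sqrt(6)
u_B = 0.752 / 2.4494897
u_B = 0.3070

0.3070


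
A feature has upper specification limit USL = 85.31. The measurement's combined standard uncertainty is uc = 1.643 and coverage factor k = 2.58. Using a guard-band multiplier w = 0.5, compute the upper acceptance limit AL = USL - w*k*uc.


U = k * uc = 2.58 * 1.643 = 4.23894
guard band g = w * U = 0.5 * 4.23894 = 2.11947
AL = USL - g = 85.31 - 2.11947
AL = 83.1905

83.1905


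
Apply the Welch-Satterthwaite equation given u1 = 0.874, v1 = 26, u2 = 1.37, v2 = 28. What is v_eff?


uc = sqrt(u1^2 + u2^2) = sqrt(0.874^2 + 1.37^2) = 1.6250465
v_eff = uc^4 / (u1^4/v1 + u2^4/v2)
= 1.6250465^4 / (0.874^4/26 + 1.37^4/28)
= 6.9736986 / 0.14825519
v_eff = 47.0385

47.0385


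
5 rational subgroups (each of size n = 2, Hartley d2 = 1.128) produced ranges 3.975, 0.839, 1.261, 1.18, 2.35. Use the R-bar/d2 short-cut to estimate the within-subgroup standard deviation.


R_bar = (3.975 + 0.839 + 1.261 + 1.18 + 2.35) / 5
R_bar = 9.605 / 5 = 1.921
sigma_hat = R_bar / d2 = 1.921 / 1.128 = 1.7030

1.7030


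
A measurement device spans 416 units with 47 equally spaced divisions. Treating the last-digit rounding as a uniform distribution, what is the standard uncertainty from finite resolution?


resolution = range / divisions
resolution = 416 / 47 = 8.8510638
u_res = resolution / (2*sqrt(3))
u_res = 8.8510638 / 3.4641016
u_res = 2.5551

2.5551


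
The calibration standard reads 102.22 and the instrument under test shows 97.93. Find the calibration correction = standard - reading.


Correction = standard - reading
= 102.22 - 97.93
= 4.2900

4.2900


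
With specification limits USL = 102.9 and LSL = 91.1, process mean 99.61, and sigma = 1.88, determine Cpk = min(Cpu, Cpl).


Cpu = (USL - mean) / (3*sigma) = (102.9 - 99.61) / (3*1.88) = 0.5833
Cpl = (mean - LSL) / (3*sigma) = (99.61 - 91.1) / (3*1.88) = 1.5089
Cpk = min(Cpu, Cpl) = 0.5833

0.5833


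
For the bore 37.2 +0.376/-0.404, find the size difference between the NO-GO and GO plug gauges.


GO = nominal - lower_tol (smallest hole = maximum material condition)
GO = 37.2 - 0.404 = 36.796
NO-GO = nominal + upper_tol (largest hole = least material condition)
NO-GO = 37.2 + 0.376 = 37.576
spread = NO-GO - GO = 37.576 - 36.796 = 0.7800

0.7800


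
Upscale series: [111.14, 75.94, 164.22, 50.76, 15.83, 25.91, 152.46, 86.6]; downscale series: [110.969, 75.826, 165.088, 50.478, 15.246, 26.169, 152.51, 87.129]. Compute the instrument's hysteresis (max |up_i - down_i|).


|111.14 - 110.969| = 0.1710
|75.94 - 75.826| = 0.1140
|164.22 - 165.088| = 0.8680
|50.76 - 50.478| = 0.2820
|15.83 - 15.246| = 0.5840
|25.91 - 26.169| = 0.2590
|152.46 - 152.51| = 0.0500
|86.6 - 87.129| = 0.5290
hysteresis = max(diffs) = 0.8680

0.8680


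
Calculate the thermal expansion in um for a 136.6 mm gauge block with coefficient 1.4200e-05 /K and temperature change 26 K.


dL = L * alpha * dT
= 136.6 * 1.4200e-05 * 26
= 0.0504327 mm
dL_um = 0.0504327 * 1000 = 50.4327 um

50.4327


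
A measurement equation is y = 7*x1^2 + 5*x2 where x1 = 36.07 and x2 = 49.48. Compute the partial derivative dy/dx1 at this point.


y = 7*x1^2 + 5*x2
dy/dx1 = 2*7*x1
Evaluate at x1 = 36.07: c1 = 14 * 36.07
c1 = 504.9800

504.9800


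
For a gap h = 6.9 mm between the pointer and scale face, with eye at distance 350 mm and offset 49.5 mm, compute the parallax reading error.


error = h * offset / d
= 6.9 * 49.5 / 350
= 0.9759

0.9759


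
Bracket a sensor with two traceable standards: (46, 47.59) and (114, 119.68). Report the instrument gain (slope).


slope = (y2 - y1) / (x2 - x1)
= (119.68 - 47.59) / (114 - 46)
= 72.0900 / 68
= 1.0601

1.0601


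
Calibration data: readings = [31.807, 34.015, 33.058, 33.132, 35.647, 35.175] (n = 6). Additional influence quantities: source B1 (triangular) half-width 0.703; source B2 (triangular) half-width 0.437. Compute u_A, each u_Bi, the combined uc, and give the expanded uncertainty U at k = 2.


mean = (31.807 + 34.015 + 33.058 + 33.132 + 35.647 + 35.175) / 6 = 33.80566667
s = sqrt(sum((x - mean)^2)/(n-1)) = 1.4364472
u_A = s / sqrt(n) = 1.4364472 / sqrt(6) = 0.58642711
u_B1 = 0.703 / sqrt(6) = 0.28699855
u_B2 = 0.437 / sqrt(6) = 0.1784045
uc = sqrt(0.58642711^2 + 0.28699855^2 + 0.1784045^2) = 0.67682574
U = k * uc = 2 * 0.67682574
U = 1.3537

1.3537


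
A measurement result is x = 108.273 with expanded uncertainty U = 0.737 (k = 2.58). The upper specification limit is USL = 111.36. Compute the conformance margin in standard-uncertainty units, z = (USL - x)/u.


u = U / k = 0.737 / 2.58 = 0.28565891
margin = |USL - x| = |111.36 - 108.273| = 3.087
z = margin / u = 3.087 / 0.28565891
z = 10.8066

10.8066


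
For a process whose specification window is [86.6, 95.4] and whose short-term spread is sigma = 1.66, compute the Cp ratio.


Cp = (USL - LSL) / (6 * sigma)
= (95.4 - 86.6) / (6 * 1.66)
= 8.8000 / 9.9600
= 0.8835

0.8835


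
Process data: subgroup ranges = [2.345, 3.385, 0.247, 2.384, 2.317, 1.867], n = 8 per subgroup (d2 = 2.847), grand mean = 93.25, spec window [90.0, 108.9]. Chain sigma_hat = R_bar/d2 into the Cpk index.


R_bar = (2.345 + 3.385 + 0.247 + 2.384 + 2.317 + 1.867) / 6 = 2.0908333
sigma = R_bar / d2 = 2.0908333 / 2.847 = 0.73439877
Cp = (USL - LSL)/(6*sigma) = (108.9 - 90.0)/(6*0.73439877) = 4.2892
Cpu = (108.9 - 93.25)/(3*0.73439877) = 7.1033
Cpl = (93.25 - 90.0)/(3*0.73439877) = 1.4751
Cpk = min(Cpu, Cpl) = 1.4751

1.4751


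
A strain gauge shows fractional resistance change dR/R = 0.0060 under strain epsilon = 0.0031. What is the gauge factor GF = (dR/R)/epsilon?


GF = (dR/R) / epsilon
= 0.0060 / 0.0031
= 1.9355

1.9355


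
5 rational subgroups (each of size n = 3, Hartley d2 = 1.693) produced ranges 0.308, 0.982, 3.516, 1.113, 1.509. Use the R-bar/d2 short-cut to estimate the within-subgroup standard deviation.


R_bar = (0.308 + 0.982 + 3.516 + 1.113 + 1.509) / 5
R_bar = 7.428 / 5 = 1.4856
sigma_hat = R_bar / d2 = 1.4856 / 1.693 = 0.8775

0.8775


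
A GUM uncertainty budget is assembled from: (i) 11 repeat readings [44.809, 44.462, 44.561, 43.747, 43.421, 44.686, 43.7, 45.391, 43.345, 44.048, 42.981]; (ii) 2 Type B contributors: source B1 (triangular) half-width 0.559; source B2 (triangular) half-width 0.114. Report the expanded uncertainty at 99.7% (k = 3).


mean = (44.809 + 44.462 + 44.561 + 43.747 + 43.421 + 44.686 + 43.7 + 45.391 + 43.345 + 44.048 + 42.981) / 11 = 44.10463636
s = sqrt(sum((x - mean)^2)/(n-1)) = 0.7366564
u_A = s / sqrt(n) = 0.7366564 / sqrt(11) = 0.22211026
u_B1 = 0.559 / sqrt(6) = 0.22821079
u_B2 = 0.114 / sqrt(6) = 0.046540305
uc = sqrt(0.22211026^2 + 0.22821079^2 + 0.046540305^2) = 0.32183712
U = k * uc = 3 * 0.32183712
U = 0.9655

0.9655


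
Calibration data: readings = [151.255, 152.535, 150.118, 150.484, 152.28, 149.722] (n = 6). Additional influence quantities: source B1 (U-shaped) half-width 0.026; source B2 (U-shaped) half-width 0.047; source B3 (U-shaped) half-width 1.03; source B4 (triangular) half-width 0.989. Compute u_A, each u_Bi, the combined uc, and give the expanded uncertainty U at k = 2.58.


mean = (151.255 + 152.535 + 150.118 + 150.484 + 152.28 + 149.722) / 6 = 151.0656667
s = sqrt(sum((x - mean)^2)/(n-1)) = 1.1585544
u_A = s / sqrt(n) = 1.1585544 / sqrt(6) = 0.47297785
u_B1 = 0.026 / sqrt(2) = 0.018384776
u_B2 = 0.047 / sqrt(2) = 0.033234019
u_B3 = 1.03 / sqrt(2) = 0.72831998
u_B4 = 0.989 / sqrt(6) = 0.40375756
uc = sqrt(0.47297785^2 + 0.018384776^2 + 0.033234019^2 + 0.72831998^2 + 0.40375756^2) = 0.95844703
U = k * uc = 2.58 * 0.95844703
U = 2.4728

2.4728


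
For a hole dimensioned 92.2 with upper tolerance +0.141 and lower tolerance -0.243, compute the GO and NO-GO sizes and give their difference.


GO = nominal - lower_tol (smallest hole = maximum material condition)
GO = 92.2 - 0.243 = 91.957
NO-GO = nominal + upper_tol (largest hole = least material condition)
NO-GO = 92.2 + 0.141 = 92.341
spread = NO-GO - GO = 92.341 - 91.957 = 0.3840

0.3840


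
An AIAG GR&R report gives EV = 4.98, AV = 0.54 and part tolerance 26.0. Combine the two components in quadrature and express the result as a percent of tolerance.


GRR = sqrt(EV^2 + AV^2) = sqrt(4.98^2 + 0.54^2) = 5.0091916
%GRR = GRR / tol * 100 = 5.0091916 / 26.0 * 100
%GRR = 19.2661

19.2661


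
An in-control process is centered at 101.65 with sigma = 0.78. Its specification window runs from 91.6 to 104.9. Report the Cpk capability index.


Cpu = (USL - mean) / (3*sigma) = (104.9 - 101.65) / (3*0.78) = 1.3889
Cpl = (mean - LSL) / (3*sigma) = (101.65 - 91.6) / (3*0.78) = 4.2949
Cpk = min(Cpu, Cpl) = 1.3889

1.3889


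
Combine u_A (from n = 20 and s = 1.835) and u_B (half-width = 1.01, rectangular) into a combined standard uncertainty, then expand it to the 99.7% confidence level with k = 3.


u_A = s / sqrt(n) = 1.835 / sqrt(20) = 0.41031847
u_B = half_width / sqrt(3) = 1.01 / sqrt(3) = 0.58312377
uc = sqrt(u_A^2 + u_B^2) = sqrt(0.41031847^2 + 0.58312377^2) = 0.71301794
U = k * uc = 3 * 0.71301794
U = 2.1391

2.1391


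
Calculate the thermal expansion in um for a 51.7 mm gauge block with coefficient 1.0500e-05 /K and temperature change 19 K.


dL = L * alpha * dT
= 51.7 * 1.0500e-05 * 19
= 0.0103141 mm
dL_um = 0.0103141 * 1000 = 10.3141 um

10.3141


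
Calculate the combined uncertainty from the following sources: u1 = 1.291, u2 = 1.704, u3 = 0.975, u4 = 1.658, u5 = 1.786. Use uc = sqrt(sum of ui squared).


uc = sqrt(1.291^2 + 1.704^2 + 0.975^2 + 1.658^2 + 1.786^2)
uc = sqrt(11.459682)
uc = 3.3852

3.3852


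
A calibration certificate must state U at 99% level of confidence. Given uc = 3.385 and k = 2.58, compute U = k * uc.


U = k * uc
U = 2.58 * 3.385
U = 8.7333

8.7333


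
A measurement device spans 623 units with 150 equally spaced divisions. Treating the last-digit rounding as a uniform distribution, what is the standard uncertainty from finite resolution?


resolution = range / divisions
resolution = 623 / 150 = 4.1533333
u_res = resolution / (2*sqrt(3))
u_res = 4.1533333 / 3.4641016
u_res = 1.1990

1.1990


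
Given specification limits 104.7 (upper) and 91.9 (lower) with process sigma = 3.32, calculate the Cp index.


Cp = (USL - LSL) / (6 * sigma)
= (104.7 - 91.9) / (6 * 3.32)
= 12.8000 / 19.9200
= 0.6426

0.6426


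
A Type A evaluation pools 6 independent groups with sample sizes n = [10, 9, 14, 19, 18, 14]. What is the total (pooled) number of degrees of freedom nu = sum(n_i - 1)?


nu = sum_i (n_i - 1)
nu = ((10 - 1) + (9 - 1) + (14 - 1) + (19 - 1) + (18 - 1) + (14 - 1))
nu = 9 + 8 + 13 + 18 + 17 + 13
nu = 78

78


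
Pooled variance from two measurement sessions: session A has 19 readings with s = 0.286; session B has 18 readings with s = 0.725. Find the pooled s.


s_p = sqrt(((n1-1)*s1^2 + (n2-1)*s2^2) / (n1+n2-2))
numerator = (19-1)*0.286^2 + (18-1)*0.725^2 = 1.472328 + 8.935625 = 10.407953
denominator = 19 + 18 - 2 = 35
s_p^2 = 10.407953 / 35 = 0.29737009
s_p = sqrt(0.29737009) = 0.5453

0.5453


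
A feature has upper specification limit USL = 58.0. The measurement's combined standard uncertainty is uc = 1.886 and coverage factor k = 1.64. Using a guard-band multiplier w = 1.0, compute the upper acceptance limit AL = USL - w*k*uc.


U = k * uc = 1.64 * 1.886 = 3.09304
guard band g = w * U = 1.0 * 3.09304 = 3.09304
AL = USL - g = 58.0 - 3.09304
AL = 54.9070

54.9070


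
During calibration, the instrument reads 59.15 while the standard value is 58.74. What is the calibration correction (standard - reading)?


Correction = standard - reading
= 58.74 - 59.15
= -0.4100

-0.4100


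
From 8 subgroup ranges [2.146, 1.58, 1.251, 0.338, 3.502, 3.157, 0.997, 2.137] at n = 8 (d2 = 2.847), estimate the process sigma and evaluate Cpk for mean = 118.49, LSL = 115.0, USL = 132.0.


R_bar = (2.146 + 1.58 + 1.251 + 0.338 + 3.502 + 3.157 + 0.997 + 2.137) / 8 = 1.8885
sigma = R_bar / d2 = 1.8885 / 2.847 = 0.66332982
Cp = (USL - LSL)/(6*sigma) = (132.0 - 115.0)/(6*0.66332982) = 4.2714
Cpu = (132.0 - 118.49)/(3*0.66332982) = 6.7890
Cpl = (118.49 - 115.0)/(3*0.66332982) = 1.7538
Cpk = min(Cpu, Cpl) = 1.7538

1.7538


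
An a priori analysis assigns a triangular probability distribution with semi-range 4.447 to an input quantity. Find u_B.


u_B = half_width / sqrt(6)
u_B = 4.447 / 2.4494897
u_B = 1.8155

1.8155


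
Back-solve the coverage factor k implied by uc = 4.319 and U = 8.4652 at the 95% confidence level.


k = U / uc
k = 8.4652 / 4.319
k = 1.96

1.96


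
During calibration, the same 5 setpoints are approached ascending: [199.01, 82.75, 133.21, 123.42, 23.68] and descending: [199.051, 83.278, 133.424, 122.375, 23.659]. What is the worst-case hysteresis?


|199.01 - 199.051| = 0.0410
|82.75 - 83.278| = 0.5280
|133.21 - 133.424| = 0.2140
|123.42 - 122.375| = 1.0450
|23.68 - 23.659| = 0.0210
hysteresis = max(diffs) = 1.0450

1.0450


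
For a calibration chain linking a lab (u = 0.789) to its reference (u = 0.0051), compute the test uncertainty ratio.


TUR = u_lab / u_ref
= 0.789 / 0.0051
= 154.7059

154.7059


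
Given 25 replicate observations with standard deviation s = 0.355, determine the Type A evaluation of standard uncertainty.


u_A = s / sqrt(n)
u_A = 0.355 / sqrt(25)
u_A = 0.355 / 5
u_A = 0.0710

0.0710


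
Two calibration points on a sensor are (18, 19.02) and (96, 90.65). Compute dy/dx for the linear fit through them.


slope = (y2 - y1) / (x2 - x1)
= (90.65 - 19.02) / (96 - 18)
= 71.6300 / 78
= 0.9183

0.9183


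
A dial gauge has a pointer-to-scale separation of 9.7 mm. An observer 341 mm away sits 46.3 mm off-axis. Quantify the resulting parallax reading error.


error = h * offset / d
= 9.7 * 46.3 / 341
= 1.3170

1.3170


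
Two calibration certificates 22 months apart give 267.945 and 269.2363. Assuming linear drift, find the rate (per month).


rate = (v2 - v1) / months
= (269.2363 - 267.945) / 22
= 1.2913 / 22
= 0.0587

0.0587


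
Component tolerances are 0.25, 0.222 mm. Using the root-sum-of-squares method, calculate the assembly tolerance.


RSS = sqrt(0.25^2 + 0.222^2)
= sqrt(0.111784)
= 0.3343

0.3343


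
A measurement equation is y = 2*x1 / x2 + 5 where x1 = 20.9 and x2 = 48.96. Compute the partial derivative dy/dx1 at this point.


y = 2*x1 / x2 + 5
dy/dx1 = 2/x2
Evaluate at x2 = 48.96: c1 = 2 / 48.96
c1 = 0.0408

0.0408


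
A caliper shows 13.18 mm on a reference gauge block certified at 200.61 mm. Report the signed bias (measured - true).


Systematic error = measured - true
= 13.18 - 200.61
= -187.4300

-187.4300


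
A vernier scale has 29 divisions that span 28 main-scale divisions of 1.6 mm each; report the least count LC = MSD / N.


LC = MSD / n_div
= 1.6 / 29
= 0.0552

0.0552


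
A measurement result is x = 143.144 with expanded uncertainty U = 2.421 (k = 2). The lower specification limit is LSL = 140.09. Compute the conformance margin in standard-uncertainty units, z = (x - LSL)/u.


u = U / k = 2.421 / 2 = 1.2105
margin = |LSL - x| = |140.09 - 143.144| = 3.054
z = margin / u = 3.054 / 1.2105
z = 2.5229

2.5229


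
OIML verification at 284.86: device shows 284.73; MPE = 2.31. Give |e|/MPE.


e = indication - reference = 284.73 - 284.86 = -0.1300
|e| = 0.1300
ratio = |e| / MPE = 0.1300 / 2.31
ratio = 0.0563

0.0563


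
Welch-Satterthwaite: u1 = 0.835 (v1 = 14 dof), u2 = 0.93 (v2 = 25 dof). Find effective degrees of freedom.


uc = sqrt(u1^2 + u2^2) = sqrt(0.835^2 + 0.93^2) = 1.24985
v_eff = uc^4 / (u1^4/v1 + u2^4/v2)
= 1.24985^4 / (0.835^4/14 + 0.93^4/25)
= 2.4402346 / 0.06464513
v_eff = 37.7482

37.7482


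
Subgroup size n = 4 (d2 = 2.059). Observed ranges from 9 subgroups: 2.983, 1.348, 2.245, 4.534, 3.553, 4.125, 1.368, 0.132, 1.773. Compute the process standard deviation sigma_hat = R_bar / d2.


R_bar = (2.983 + 1.348 + 2.245 + 4.534 + 3.553 + 4.125 + 1.368 + 0.132 + 1.773) / 9
R_bar = 22.061 / 9 = 2.4512222
sigma_hat = R_bar / d2 = 2.4512222 / 2.059 = 1.1905

1.1905


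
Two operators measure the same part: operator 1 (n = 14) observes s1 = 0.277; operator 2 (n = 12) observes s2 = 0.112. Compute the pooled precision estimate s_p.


s_p = sqrt(((n1-1)*s1^2 + (n2-1)*s2^2) / (n1+n2-2))
numerator = (14-1)*0.277^2 + (12-1)*0.112^2 = 0.997477 + 0.137984 = 1.135461
denominator = 14 + 12 - 2 = 24
s_p^2 = 1.135461 / 24 = 0.047310875
s_p = sqrt(0.047310875) = 0.2175

0.2175


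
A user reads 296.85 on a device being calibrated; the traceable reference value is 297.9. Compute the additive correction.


Correction = standard - reading
= 297.9 - 296.85
= 1.0500

1.0500


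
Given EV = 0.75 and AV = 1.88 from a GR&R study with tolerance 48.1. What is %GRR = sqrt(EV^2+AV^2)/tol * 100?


GRR = sqrt(EV^2 + AV^2) = sqrt(0.75^2 + 1.88^2) = 2.02408
%GRR = GRR / tol * 100 = 2.02408 / 48.1 * 100
%GRR = 4.2081

4.2081


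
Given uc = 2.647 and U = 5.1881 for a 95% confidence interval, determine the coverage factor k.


k = U / uc
k = 5.1881 / 2.647
k = 1.96

1.96


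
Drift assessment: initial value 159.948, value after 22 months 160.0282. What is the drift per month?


rate = (v2 - v1) / months
= (160.0282 - 159.948) / 22
= 0.0802 / 22
= 0.0036

0.0036


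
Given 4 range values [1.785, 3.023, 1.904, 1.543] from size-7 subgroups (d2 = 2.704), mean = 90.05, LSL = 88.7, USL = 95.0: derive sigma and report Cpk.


R_bar = (1.785 + 3.023 + 1.904 + 1.543) / 4 = 2.06375
sigma = R_bar / d2 = 2.06375 / 2.704 = 0.76322115
Cp = (USL - LSL)/(6*sigma) = (95.0 - 88.7)/(6*0.76322115) = 1.3757
Cpu = (95.0 - 90.05)/(3*0.76322115) = 2.1619
Cpl = (90.05 - 88.7)/(3*0.76322115) = 0.5896
Cpk = min(Cpu, Cpl) = 0.5896

0.5896


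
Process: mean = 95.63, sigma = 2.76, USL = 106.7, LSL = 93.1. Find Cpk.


Cpu = (USL - mean) / (3*sigma) = (106.7 - 95.63) / (3*2.76) = 1.3370
Cpl = (mean - LSL) / (3*sigma) = (95.63 - 93.1) / (3*2.76) = 0.3056
Cpk = min(Cpu, Cpl) = 0.3056

0.3056


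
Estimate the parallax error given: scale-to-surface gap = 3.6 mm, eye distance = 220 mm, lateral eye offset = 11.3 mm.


error = h * offset / d
= 3.6 * 11.3 / 220
= 0.1849

0.1849


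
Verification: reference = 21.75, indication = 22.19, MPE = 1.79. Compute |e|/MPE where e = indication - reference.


e = indication - reference = 22.19 - 21.75 = 0.4400
|e| = 0.4400
ratio = |e| / MPE = 0.4400 / 1.79
ratio = 0.2458

0.2458


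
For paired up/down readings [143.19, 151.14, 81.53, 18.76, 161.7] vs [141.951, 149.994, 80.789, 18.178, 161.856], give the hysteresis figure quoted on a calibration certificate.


|143.19 - 141.951| = 1.2390
|151.14 - 149.994| = 1.1460
|81.53 - 80.789| = 0.7410
|18.76 - 18.178| = 0.5820
|161.7 - 161.856| = 0.1560
hysteresis = max(diffs) = 1.2390

1.2390


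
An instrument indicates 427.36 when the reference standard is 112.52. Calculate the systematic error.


Systematic error = measured - true
= 427.36 - 112.52
= 314.8400

314.8400


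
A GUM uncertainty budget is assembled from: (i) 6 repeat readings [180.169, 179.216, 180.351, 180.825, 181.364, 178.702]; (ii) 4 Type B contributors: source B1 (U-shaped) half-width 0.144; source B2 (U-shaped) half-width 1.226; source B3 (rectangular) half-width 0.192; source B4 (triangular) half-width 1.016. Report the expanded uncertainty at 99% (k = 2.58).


mean = (180.169 + 179.216 + 180.351 + 180.825 + 181.364 + 178.702) / 6 = 180.1045
s = sqrt(sum((x - mean)^2)/(n-1)) = 0.99265518
u_A = s / sqrt(n) = 0.99265518 / sqrt(6) = 0.40524978
u_B1 = 0.144 / sqrt(2) = 0.10182338
u_B2 = 1.226 / sqrt(2) = 0.86691291
u_B3 = 0.192 / sqrt(3) = 0.11085125
u_B4 = 1.016 / sqrt(6) = 0.41478026
uc = sqrt(0.40524978^2 + 0.10182338^2 + 0.86691291^2 + 0.11085125^2 + 0.41478026^2) = 1.0537856
U = k * uc = 2.58 * 1.0537856
U = 2.7188

2.7188


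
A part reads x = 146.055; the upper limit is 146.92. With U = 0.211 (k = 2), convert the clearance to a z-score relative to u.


u = U / k = 0.211 / 2 = 0.1055
margin = |USL - x| = |146.92 - 146.055| = 0.865
z = margin / u = 0.865 / 0.1055
z = 8.1991

8.1991


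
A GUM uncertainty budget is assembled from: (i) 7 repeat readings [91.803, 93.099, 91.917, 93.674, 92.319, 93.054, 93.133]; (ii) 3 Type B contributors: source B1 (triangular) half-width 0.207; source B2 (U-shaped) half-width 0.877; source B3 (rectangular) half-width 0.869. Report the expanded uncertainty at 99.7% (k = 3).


mean = (91.803 + 93.099 + 91.917 + 93.674 + 92.319 + 93.054 + 93.133) / 7 = 92.71414286
s = sqrt(sum((x - mean)^2)/(n-1)) = 0.70499892
u_A = s / sqrt(n) = 0.70499892 / sqrt(7) = 0.26646455
u_B1 = 0.207 / sqrt(6) = 0.084507396
u_B2 = 0.877 / sqrt(2) = 0.62013265
u_B3 = 0.869 / sqrt(3) = 0.50171738
uc = sqrt(0.26646455^2 + 0.084507396^2 + 0.62013265^2 + 0.50171738^2) = 0.84523943
U = k * uc = 3 * 0.84523943
U = 2.5357

2.5357


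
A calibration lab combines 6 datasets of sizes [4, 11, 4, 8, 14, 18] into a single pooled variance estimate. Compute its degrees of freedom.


nu = sum_i (n_i - 1)
nu = ((4 - 1) + (11 - 1) + (4 - 1) + (8 - 1) + (14 - 1) + (18 - 1))
nu = 3 + 10 + 3 + 7 + 13 + 17
nu = 53

53


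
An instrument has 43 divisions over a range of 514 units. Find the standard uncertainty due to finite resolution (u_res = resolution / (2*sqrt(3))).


resolution = range / divisions
resolution = 514 / 43 = 11.953488
u_res = resolution / (2*sqrt(3))
u_res = 11.953488 / 3.4641016
u_res = 3.4507

3.4507


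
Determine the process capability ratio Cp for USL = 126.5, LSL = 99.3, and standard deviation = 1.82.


Cp = (USL - LSL) / (6 * sigma)
= (126.5 - 99.3) / (6 * 1.82)
= 27.2000 / 10.9200
= 2.4908

2.4908


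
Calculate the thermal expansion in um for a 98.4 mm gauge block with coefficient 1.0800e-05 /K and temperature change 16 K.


dL = L * alpha * dT
= 98.4 * 1.0800e-05 * 16
= 0.0170035 mm
dL_um = 0.0170035 * 1000 = 17.0035 um

17.0035


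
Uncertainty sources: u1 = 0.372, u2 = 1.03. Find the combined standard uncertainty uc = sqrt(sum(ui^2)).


uc = sqrt(0.372^2 + 1.03^2)
uc = sqrt(1.199284)
uc = 1.0951

1.0951


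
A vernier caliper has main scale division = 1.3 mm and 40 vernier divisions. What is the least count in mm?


LC = MSD / n_div
= 1.3 / 40
= 0.0325

0.0325
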